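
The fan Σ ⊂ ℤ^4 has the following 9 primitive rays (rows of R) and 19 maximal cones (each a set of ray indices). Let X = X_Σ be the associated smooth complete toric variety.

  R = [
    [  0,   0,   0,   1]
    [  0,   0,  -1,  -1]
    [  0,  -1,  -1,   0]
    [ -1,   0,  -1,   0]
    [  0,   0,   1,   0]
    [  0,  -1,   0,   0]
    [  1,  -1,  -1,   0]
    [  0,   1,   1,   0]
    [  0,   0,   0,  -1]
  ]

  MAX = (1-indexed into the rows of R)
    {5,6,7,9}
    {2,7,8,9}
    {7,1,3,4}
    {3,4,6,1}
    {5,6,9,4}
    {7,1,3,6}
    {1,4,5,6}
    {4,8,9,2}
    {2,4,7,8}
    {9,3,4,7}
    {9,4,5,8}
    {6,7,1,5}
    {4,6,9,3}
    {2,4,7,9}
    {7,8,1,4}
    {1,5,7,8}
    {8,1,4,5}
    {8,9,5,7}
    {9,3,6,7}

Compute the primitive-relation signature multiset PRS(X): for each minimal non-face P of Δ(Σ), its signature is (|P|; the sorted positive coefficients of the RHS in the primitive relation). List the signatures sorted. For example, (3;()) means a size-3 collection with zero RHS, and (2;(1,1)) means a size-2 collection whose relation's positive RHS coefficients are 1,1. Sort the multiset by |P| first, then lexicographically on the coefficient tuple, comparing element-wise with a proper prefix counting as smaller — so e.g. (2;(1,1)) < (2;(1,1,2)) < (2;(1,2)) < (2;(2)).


11 collections generate NE(X_Σ); each relation:

  {1,9}:  v_{1} + v_{9} = 0  so sig = (2;())
  {3,8}:  v_{3} + v_{8} = 0  so sig = (2;())
  {2,5}:  v_{2} + v_{5} = v_{9}  so sig = (2;(1))
  {3,5}:  v_{3} + v_{5} = v_{6}  so sig = (2;(1))
  {6,8}:  v_{6} + v_{8} = v_{5}  so sig = (2;(1))
  {2,6}:  v_{2} + v_{6} = v_{3} + v_{9}  so sig = (2;(1,1))
  {1,2}:  v_{1} + v_{2} = v_{4} + v_{7} + v_{8}  so sig = (2;(1,1,1))
  {2,3}:  v_{2} + v_{3} = v_{4} + v_{7} + v_{9}  so sig = (2;(1,1,1))
  {4,5,7}:  v_{4} + v_{5} + v_{7} = v_{3}  so sig = (3;(1))
  {4,6,7}:  v_{4} + v_{6} + v_{7} = 2·v_{3}  so sig = (3;(2))
  {4,7,8,9}:  v_{4} + v_{7} + v_{8} + v_{9} = v_{2}  so sig = (4;(1))

Hence PRS(X_Σ) =
[(2;()), (2;()), (2;(1)), (2;(1)), (2;(1)), (2;(1,1)), (2;(1,1,1)), (2;(1,1,1)), (3;(1)), (3;(2)), (4;(1))]


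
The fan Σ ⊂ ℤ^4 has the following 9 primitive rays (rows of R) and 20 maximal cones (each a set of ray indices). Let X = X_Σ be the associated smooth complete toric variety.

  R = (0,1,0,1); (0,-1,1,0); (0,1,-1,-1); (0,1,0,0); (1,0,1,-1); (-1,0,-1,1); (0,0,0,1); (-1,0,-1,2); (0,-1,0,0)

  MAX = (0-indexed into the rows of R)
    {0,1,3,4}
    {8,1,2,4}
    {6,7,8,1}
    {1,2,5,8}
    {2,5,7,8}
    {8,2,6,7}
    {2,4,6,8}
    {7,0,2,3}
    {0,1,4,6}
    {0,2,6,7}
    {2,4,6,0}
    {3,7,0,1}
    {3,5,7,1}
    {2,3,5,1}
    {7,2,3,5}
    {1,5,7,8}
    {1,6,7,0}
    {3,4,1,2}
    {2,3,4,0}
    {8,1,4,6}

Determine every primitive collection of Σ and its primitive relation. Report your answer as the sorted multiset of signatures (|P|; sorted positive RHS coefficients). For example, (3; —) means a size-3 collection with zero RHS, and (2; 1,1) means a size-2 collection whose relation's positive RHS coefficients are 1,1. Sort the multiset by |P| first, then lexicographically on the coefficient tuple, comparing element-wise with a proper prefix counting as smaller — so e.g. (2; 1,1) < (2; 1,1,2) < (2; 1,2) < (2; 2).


10 minimal non-faces of Δ(Σ) (on 9 rays):

  P = {3,8}:  v_{3} + v_{8} = 0  ⇒ sig = (2; —)
  P = {4,5}:  v_{4} + v_{5} = 0  ⇒ sig = (2; —)
  P = {0,8}:  v_{0} + v_{8} = v_{6}  ⇒ sig = (2; 1)
  P = {3,6}:  v_{3} + v_{6} = v_{0}  ⇒ sig = (2; 1)
  P = {4,7}:  v_{4} + v_{7} = v_{6}  ⇒ sig = (2; 1)
  P = {5,6}:  v_{5} + v_{6} = v_{7}  ⇒ sig = (2; 1)
  P = {0,5}:  v_{0} + v_{5} = v_{3} + v_{7}  ⇒ sig = (2; 1,1)
  P = {1,2,6}:  v_{1} + v_{2} + v_{6} = 0  ⇒ sig = (3; —)
  P = {0,1,2}:  v_{0} + v_{1} + v_{2} = v_{3}  ⇒ sig = (3; 1)
  P = {1,2,7}:  v_{1} + v_{2} + v_{7} = v_{5}  ⇒ sig = (3; 1)

Signatures (|P|; sorted positive RHS coefficients), sorted:
    (2; —)
    (2; —)
    (2; 1)
    (2; 1)
    (2; 1)
    (2; 1)
    (2; 1,1)
    (3; —)
    (3; 1)
    (3; 1)


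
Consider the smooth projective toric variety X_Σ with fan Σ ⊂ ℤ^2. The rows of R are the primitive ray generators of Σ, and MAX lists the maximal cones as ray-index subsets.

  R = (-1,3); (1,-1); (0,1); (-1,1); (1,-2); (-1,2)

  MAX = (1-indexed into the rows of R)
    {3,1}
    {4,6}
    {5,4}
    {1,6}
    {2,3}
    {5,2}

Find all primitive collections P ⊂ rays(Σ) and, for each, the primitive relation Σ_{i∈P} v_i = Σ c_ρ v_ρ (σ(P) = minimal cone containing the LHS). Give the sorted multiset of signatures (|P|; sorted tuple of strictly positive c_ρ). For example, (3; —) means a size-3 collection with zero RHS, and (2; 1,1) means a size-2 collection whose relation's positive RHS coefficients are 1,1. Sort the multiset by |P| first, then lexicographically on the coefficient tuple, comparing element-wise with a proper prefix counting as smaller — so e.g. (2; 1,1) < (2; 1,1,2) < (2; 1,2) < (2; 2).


9 minimal non-faces of Δ(Σ) (on 6 rays):

  {2,4}:  v_{2} + v_{4} = 0  →  sig = (2; —)
  {5,6}:  v_{5} + v_{6} = 0  →  sig = (2; —)
  {1,5}:  v_{1} + v_{5} = v_{3}  →  sig = (2; 1)
  {2,6}:  v_{2} + v_{6} = v_{3}  →  sig = (2; 1)
  {3,4}:  v_{3} + v_{4} = v_{6}  →  sig = (2; 1)
  {3,5}:  v_{3} + v_{5} = v_{2}  →  sig = (2; 1)
  {3,6}:  v_{3} + v_{6} = v_{1}  →  sig = (2; 1)
  {1,2}:  v_{1} + v_{2} = 2·v_{3}  →  sig = (2; 2)
  {1,4}:  v_{1} + v_{4} = 2·v_{6}  →  sig = (2; 2)

Signatures (|P|; sorted positive RHS coefficients), sorted:
{ (2; —) ×2,  (2; 1) ×5,  (2; 2) ×2 }


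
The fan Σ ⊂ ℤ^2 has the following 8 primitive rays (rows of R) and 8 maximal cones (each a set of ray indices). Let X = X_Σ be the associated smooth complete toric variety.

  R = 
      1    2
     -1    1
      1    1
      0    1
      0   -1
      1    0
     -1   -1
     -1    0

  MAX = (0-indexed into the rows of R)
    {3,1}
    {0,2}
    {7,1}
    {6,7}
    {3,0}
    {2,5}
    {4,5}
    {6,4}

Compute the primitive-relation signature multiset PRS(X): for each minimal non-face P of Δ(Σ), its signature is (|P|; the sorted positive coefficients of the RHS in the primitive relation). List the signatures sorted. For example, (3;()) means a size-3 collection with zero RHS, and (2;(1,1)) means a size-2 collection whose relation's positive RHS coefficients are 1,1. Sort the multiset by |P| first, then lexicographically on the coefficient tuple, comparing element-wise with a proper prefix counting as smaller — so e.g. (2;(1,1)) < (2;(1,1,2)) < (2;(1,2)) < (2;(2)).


20 minimal non-faces of Δ(Σ) (on 8 rays):

  {2,6}:  v_{2} + v_{6} = 0  →  sig = (2;())
  {3,4}:  v_{3} + v_{4} = 0  →  sig = (2;())
  {5,7}:  v_{5} + v_{7} = 0  →  sig = (2;())
  {0,4}:  v_{0} + v_{4} = v_{2}  →  sig = (2;(1))
  {0,6}:  v_{0} + v_{6} = v_{3}  →  sig = (2;(1))
  {1,4}:  v_{1} + v_{4} = v_{7}  →  sig = (2;(1))
  {1,5}:  v_{1} + v_{5} = v_{3}  →  sig = (2;(1))
  {2,3}:  v_{2} + v_{3} = v_{0}  →  sig = (2;(1))
  {2,4}:  v_{2} + v_{4} = v_{5}  →  sig = (2;(1))
  {2,7}:  v_{2} + v_{7} = v_{3}  →  sig = (2;(1))
  {3,5}:  v_{3} + v_{5} = v_{2}  →  sig = (2;(1))
  {3,6}:  v_{3} + v_{6} = v_{7}  →  sig = (2;(1))
  {3,7}:  v_{3} + v_{7} = v_{1}  →  sig = (2;(1))
  {4,7}:  v_{4} + v_{7} = v_{6}  →  sig = (2;(1))
  {5,6}:  v_{5} + v_{6} = v_{4}  →  sig = (2;(1))
  {0,5}:  v_{0} + v_{5} = 2·v_{2}  →  sig = (2;(2))
  {0,7}:  v_{0} + v_{7} = 2·v_{3}  →  sig = (2;(2))
  {1,2}:  v_{1} + v_{2} = 2·v_{3}  →  sig = (2;(2))
  {1,6}:  v_{1} + v_{6} = 2·v_{7}  →  sig = (2;(2))
  {0,1}:  v_{0} + v_{1} = 3·v_{3}  →  sig = (2;(3))

so the primitive-relation signature multiset is
    (2;())
    (2;())
    (2;())
    (2;(1))
    (2;(1))
    (2;(1))
    (2;(1))
    (2;(1))
    (2;(1))
    (2;(1))
    (2;(1))
    (2;(1))
    (2;(1))
    (2;(1))
    (2;(1))
    (2;(2))
    (2;(2))
    (2;(2))
    (2;(2))
    (2;(3))


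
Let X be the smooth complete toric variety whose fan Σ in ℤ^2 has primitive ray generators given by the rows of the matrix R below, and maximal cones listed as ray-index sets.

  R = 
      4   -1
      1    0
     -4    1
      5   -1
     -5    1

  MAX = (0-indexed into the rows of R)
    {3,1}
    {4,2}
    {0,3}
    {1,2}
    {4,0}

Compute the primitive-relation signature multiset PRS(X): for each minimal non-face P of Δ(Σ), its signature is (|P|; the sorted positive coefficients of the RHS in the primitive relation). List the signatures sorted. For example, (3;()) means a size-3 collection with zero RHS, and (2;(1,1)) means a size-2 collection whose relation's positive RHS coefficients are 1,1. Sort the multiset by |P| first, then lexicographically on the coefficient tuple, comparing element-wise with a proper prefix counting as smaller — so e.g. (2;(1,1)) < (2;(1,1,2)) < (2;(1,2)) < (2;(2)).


5 collections generate NE(X_Σ); each relation:

  P={0,2}:  v_{0} + v_{2} = 0  ⟹  sig = (2;())
  P={3,4}:  v_{3} + v_{4} = 0  ⟹  sig = (2;())
  P={0,1}:  v_{0} + v_{1} = v_{3}  ⟹  sig = (2;(1))
  P={1,4}:  v_{1} + v_{4} = v_{2}  ⟹  sig = (2;(1))
  P={2,3}:  v_{2} + v_{3} = v_{1}  ⟹  sig = (2;(1))

Signatures (|P|; sorted positive RHS coefficients), sorted:
{ (2;()) ×2,  (2;(1)) ×3 }


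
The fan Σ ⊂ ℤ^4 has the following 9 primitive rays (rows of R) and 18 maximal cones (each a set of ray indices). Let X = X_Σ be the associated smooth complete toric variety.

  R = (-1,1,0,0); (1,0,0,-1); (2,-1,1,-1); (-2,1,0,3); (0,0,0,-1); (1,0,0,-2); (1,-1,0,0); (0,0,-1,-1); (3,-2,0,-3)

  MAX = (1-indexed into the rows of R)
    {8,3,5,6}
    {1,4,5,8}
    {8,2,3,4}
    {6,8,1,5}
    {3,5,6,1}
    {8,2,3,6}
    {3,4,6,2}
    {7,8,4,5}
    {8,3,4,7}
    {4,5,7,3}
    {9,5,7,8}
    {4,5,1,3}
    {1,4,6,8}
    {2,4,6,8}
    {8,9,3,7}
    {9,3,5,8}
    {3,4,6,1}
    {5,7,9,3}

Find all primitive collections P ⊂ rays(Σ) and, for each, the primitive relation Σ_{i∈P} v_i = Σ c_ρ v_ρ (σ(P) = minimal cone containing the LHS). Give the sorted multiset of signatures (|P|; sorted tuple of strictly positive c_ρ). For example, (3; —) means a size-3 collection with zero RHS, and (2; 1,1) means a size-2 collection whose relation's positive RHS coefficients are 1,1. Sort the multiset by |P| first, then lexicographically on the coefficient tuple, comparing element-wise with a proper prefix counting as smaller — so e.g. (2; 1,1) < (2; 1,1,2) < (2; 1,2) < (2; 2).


The 14 primitive collections of Σ (r=9, n=4):

  • {1,7}:  v_{1} + v_{7} = 0  ⇒ sig = (2; —)
  • {2,5}:  v_{2} + v_{5} = v_{6}  ⇒ sig = (2; 1)
  • {4,9}:  v_{4} + v_{9} = v_{7}  ⇒ sig = (2; 1)
  • {6,7}:  v_{6} + v_{7} = v_{3} + v_{8}  ⇒ sig = (2; 1,1)
  • {1,9}:  v_{1} + v_{9} = v_{3} + v_{5} + v_{8}  ⇒ sig = (2; 1,1,1)
  • {1,2}:  v_{1} + v_{2} = v_{4} + 2·v_{6}  ⇒ sig = (2; 1,2)
  • {2,7}:  v_{2} + v_{7} = 2·v_{3} + v_{4} + 2·v_{8}  ⇒ sig = (2; 1,2,2)
  • {6,9}:  v_{6} + v_{9} = 2·v_{3} + v_{5} + 2·v_{8}  ⇒ sig = (2; 1,2,2)
  • {2,9}:  v_{2} + v_{9} = 2·v_{3} + 2·v_{8}  ⇒ sig = (2; 2,2)
  • {1,3,8}:  v_{1} + v_{3} + v_{8} = v_{6}  ⇒ sig = (3; 1)
  • {4,5,6}:  v_{4} + v_{5} + v_{6} = v_{1}  ⇒ sig = (3; 1)
  • {3,4,5,8}:  v_{3} + v_{4} + v_{5} + v_{8} = 0  ⇒ sig = (4; —)
  • {3,4,6,8}:  v_{3} + v_{4} + v_{6} + v_{8} = v_{2}  ⇒ sig = (4; 1)
  • {3,5,7,8}:  v_{3} + v_{5} + v_{7} + v_{8} = v_{9}  ⇒ sig = (4; 1)

Sorted signature multiset PRS(X):
{ (2; —),  (2; 1) ×2,  (2; 1,1),  (2; 1,1,1),  (2; 1,2),  (2; 1,2,2) ×2,  (2; 2,2),  (3; 1) ×2,  (4; —),  (4; 1) ×2 }


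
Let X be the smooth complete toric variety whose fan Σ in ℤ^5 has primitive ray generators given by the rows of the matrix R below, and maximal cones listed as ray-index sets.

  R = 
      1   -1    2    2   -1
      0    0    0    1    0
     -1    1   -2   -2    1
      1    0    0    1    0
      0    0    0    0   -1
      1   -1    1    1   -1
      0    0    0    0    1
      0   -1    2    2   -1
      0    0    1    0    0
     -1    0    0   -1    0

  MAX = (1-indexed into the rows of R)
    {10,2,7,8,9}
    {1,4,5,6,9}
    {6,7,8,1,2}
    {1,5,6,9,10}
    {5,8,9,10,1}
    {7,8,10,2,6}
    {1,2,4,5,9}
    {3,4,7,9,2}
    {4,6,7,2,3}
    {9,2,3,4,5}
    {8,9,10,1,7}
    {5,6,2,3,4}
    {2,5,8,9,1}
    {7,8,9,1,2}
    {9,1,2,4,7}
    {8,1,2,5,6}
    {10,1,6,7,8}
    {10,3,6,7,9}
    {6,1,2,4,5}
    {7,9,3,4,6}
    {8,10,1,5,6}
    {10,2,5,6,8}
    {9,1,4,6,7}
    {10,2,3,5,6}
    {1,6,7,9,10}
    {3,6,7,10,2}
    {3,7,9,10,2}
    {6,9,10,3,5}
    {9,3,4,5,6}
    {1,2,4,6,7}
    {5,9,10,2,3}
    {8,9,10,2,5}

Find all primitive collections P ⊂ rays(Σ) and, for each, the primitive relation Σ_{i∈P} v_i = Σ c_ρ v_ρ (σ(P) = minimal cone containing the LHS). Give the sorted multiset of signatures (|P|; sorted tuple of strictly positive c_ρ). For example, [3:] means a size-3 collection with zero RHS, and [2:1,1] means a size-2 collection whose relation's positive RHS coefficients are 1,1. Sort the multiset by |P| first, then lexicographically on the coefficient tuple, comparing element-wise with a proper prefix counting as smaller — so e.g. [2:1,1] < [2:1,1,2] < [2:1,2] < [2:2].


Δ(Σ) — 10 vertices, 8 min non-faces:

  {1,3}:  v_{1} + v_{3} = 0  →  sig = [2:]
  {4,10}:  v_{4} + v_{10} = 0  →  sig = [2:]
  {5,7}:  v_{5} + v_{7} = 0  →  sig = [2:]
  {3,8}:  v_{3} + v_{8} = v_{2} + v_{10}  →  sig = [2:1,1]
  {4,8}:  v_{4} + v_{8} = v_{1} + v_{2}  →  sig = [2:1,1]
  {1,2,10}:  v_{1} + v_{2} + v_{10} = v_{8}  →  sig = [3:1]
  {2,6,9}:  v_{2} + v_{6} + v_{9} = v_{1}  →  sig = [3:1]
  {6,8,9}:  v_{6} + v_{8} + v_{9} = 2·v_{1} + v_{10}  →  sig = [3:1,2]

so the primitive-relation signature multiset is
    |P|=2: 5 collections, coeffs (), (), (), (1,1), (1,1)
    |P|=3: 3 collections, coeffs (1), (1), (1,2)


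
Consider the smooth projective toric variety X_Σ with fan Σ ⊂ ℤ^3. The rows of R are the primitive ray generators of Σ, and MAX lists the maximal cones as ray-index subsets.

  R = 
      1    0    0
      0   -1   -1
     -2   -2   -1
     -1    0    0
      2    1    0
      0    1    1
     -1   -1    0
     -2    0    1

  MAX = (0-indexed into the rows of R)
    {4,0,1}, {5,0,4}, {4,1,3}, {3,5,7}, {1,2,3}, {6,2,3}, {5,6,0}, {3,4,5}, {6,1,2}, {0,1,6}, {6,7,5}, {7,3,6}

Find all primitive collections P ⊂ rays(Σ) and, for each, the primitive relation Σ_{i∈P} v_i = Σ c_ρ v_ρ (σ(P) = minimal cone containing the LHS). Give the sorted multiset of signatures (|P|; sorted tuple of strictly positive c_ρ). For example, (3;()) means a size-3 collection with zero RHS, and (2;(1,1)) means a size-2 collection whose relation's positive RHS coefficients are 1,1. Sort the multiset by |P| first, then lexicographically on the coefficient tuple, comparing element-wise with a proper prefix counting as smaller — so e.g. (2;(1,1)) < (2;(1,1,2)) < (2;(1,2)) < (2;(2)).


The 12 primitive collections of Σ (r=8, n=3):

  • {0,3}:  v_{0} + v_{3} = 0  so sig = (2;())
  • {1,5}:  v_{1} + v_{5} = 0  so sig = (2;())
  • {2,4}:  v_{2} + v_{4} = v_{1}  so sig = (2;(1))
  • {4,6}:  v_{4} + v_{6} = v_{0}  so sig = (2;(1))
  • {4,7}:  v_{4} + v_{7} = v_{5}  so sig = (2;(1))
  • {0,2}:  v_{0} + v_{2} = v_{1} + v_{6}  so sig = (2;(1,1))
  • {0,7}:  v_{0} + v_{7} = v_{5} + v_{6}  so sig = (2;(1,1))
  • {1,7}:  v_{1} + v_{7} = v_{3} + v_{6}  so sig = (2;(1,1))
  • {2,5}:  v_{2} + v_{5} = v_{3} + v_{6}  so sig = (2;(1,1))
  • {2,7}:  v_{2} + v_{7} = 2·v_{3} + 2·v_{6}  so sig = (2;(2,2))
  • {1,3,6}:  v_{1} + v_{3} + v_{6} = v_{2}  so sig = (3;(1))
  • {3,5,6}:  v_{3} + v_{5} + v_{6} = v_{7}  so sig = (3;(1))

Hence PRS(X_Σ) =
{ (2;()) ×2,  (2;(1)) ×3,  (2;(1,1)) ×4,  (2;(2,2)),  (3;(1)) ×2 }


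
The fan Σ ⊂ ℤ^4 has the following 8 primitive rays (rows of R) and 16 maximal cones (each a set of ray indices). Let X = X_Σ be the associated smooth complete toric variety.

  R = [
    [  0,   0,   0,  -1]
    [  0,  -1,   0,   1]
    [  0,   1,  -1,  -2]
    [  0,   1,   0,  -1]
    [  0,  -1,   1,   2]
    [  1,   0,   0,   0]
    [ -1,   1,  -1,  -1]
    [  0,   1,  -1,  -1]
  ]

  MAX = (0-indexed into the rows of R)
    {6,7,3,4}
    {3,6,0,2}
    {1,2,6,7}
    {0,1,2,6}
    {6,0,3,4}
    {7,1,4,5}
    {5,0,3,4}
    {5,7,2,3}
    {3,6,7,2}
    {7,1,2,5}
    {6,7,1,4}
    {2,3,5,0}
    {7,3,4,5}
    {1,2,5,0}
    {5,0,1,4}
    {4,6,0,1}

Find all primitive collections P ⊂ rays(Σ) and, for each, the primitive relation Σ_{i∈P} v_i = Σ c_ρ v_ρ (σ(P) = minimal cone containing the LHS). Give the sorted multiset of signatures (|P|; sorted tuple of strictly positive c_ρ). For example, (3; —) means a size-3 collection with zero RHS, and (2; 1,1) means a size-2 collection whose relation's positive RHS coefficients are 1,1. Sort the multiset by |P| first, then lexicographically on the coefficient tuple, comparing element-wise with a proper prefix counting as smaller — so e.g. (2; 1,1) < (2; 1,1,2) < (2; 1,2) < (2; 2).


|primitive collections| = 4. Relations:

  P = {1,3}:  v_{1} + v_{3} = 0  ⇒ sig = (2; —)
  P = {2,4}:  v_{2} + v_{4} = 0  ⇒ sig = (2; —)
  P = {0,7}:  v_{0} + v_{7} = v_{2}  ⇒ sig = (2; 1)
  P = {5,6}:  v_{5} + v_{6} = v_{7}  ⇒ sig = (2; 1)

Sorted signature multiset PRS(X):
    (2; —)
    (2; —)
    (2; 1)
    (2; 1)


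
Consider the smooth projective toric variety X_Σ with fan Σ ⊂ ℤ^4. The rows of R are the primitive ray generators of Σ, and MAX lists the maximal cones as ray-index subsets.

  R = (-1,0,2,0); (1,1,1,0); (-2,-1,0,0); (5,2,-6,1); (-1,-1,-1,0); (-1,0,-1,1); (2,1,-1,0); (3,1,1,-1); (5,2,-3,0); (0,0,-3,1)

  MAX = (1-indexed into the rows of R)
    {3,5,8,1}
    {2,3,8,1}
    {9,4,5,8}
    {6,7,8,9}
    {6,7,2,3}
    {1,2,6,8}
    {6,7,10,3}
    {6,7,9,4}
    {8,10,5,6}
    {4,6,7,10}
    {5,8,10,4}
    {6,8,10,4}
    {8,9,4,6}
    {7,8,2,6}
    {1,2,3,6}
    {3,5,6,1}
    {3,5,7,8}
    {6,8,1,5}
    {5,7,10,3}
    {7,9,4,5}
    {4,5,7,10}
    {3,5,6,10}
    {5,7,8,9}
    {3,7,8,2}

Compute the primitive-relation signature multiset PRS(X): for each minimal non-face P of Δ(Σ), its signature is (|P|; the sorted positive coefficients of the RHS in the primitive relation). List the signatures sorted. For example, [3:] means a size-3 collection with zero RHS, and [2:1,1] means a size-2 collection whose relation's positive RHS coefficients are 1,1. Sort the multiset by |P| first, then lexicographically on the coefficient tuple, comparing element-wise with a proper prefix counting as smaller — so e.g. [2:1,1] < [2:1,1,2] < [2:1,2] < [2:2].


The 18 primitive collections of Σ (r=10, n=4):

  P = {2,5}:  v_{2} + v_{5} = 0 ; sig = [2:]
  P = {1,7}:  v_{1} + v_{7} = v_{2} ; sig = [2:1]
  P = {1,10}:  v_{1} + v_{10} = v_{6} ; sig = [2:1]
  P = {9,10}:  v_{9} + v_{10} = v_{4} ; sig = [2:1]
  P = {1,4}:  v_{1} + v_{4} = v_{6} + v_{9} ; sig = [2:1,1]
  P = {2,10}:  v_{2} + v_{10} = v_{6} + v_{7} ; sig = [2:1,1]
  P = {1,9}:  v_{1} + v_{9} = v_{6} + v_{7} + v_{8} ; sig = [2:1,1,1]
  P = {2,4}:  v_{2} + v_{4} = v_{6} + v_{7} + v_{9} ; sig = [2:1,1,1]
  P = {2,9}:  v_{2} + v_{9} = v_{6} + 2·v_{7} + v_{8} ; sig = [2:1,1,2]
  P = {3,4}:  v_{3} + v_{4} = v_{5} + 2·v_{7} + v_{10} ; sig = [2:1,1,2]
  P = {3,9}:  v_{3} + v_{9} = v_{5} + 2·v_{7} ; sig = [2:1,2]
  P = {3,6,8}:  v_{3} + v_{6} + v_{8} = 0 ; sig = [3:]
  P = {5,6,7}:  v_{5} + v_{6} + v_{7} = v_{10} ; sig = [3:1]
  P = {7,8,10}:  v_{7} + v_{8} + v_{10} = v_{9} ; sig = [3:1]
  P = {3,8,10}:  v_{3} + v_{8} + v_{10} = v_{5} + v_{7} ; sig = [3:1,1]
  P = {5,6,9}:  v_{5} + v_{6} + v_{9} = v_{8} + 2·v_{10} ; sig = [3:1,2]
  P = {4,5,6}:  v_{4} + v_{5} + v_{6} = v_{8} + 3·v_{10} ; sig = [3:1,3]
  P = {4,7,8}:  v_{4} + v_{7} + v_{8} = 2·v_{9} ; sig = [3:2]

so the primitive-relation signature multiset is
{ [2:],  [2:1] ×3,  [2:1,1] ×2,  [2:1,1,1] ×2,  [2:1,1,2] ×2,  [2:1,2],  [3:],  [3:1] ×2,  [3:1,1],  [3:1,2],  [3:1,3],  [3:2] }


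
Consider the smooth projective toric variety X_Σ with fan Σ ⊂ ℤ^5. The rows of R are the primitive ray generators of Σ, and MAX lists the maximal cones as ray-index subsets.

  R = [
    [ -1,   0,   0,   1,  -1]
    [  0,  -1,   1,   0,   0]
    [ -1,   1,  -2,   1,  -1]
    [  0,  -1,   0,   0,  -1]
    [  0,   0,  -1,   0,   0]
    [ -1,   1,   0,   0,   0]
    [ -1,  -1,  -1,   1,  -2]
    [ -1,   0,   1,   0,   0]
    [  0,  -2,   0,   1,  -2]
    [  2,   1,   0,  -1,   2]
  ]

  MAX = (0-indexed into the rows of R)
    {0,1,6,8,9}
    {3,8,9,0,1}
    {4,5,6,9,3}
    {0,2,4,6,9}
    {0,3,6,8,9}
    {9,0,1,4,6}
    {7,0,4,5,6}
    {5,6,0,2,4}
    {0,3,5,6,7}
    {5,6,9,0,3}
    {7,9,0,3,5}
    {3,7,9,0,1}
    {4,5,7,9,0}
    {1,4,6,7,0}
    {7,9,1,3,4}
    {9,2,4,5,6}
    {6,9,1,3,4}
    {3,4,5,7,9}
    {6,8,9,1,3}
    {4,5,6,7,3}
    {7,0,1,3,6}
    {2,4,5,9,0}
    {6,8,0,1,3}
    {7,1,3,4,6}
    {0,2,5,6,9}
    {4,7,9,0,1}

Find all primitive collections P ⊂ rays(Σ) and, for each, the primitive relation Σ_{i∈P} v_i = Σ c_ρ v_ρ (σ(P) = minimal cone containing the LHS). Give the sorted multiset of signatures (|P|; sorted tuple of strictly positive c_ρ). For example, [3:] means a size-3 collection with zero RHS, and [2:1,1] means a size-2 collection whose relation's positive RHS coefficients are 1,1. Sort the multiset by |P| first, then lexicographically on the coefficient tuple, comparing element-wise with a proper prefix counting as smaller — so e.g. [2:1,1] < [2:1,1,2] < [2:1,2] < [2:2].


Σ has 12 primitive collections:

  P = {1,5}:  v_{1} + v_{5} = v_{7} — sig = [2:1]
  P = {1,2}:  v_{1} + v_{2} = v_{0} + v_{4} — sig = [2:1,1]
  P = {5,8}:  v_{5} + v_{8} = v_{0} + v_{3} — sig = [2:1,1]
  P = {2,7}:  v_{2} + v_{7} = v_{0} + v_{4} + v_{5} — sig = [2:1,1,1]
  P = {7,8}:  v_{7} + v_{8} = v_{0} + v_{1} + v_{3} — sig = [2:1,1,1]
  P = {2,3}:  v_{2} + v_{3} = v_{5} + 2·v_{6} + v_{9} — sig = [2:1,1,2]
  P = {2,8}:  v_{2} + v_{8} = v_{0} + 2·v_{6} + v_{9} — sig = [2:1,1,2]
  P = {4,8}:  v_{4} + v_{8} = v_{1} + 2·v_{6} + v_{9} — sig = [2:1,1,2]
  P = {6,7,9}:  v_{6} + v_{7} + v_{9} = 0 — sig = [3:]
  P = {0,3,4}:  v_{0} + v_{3} + v_{4} = v_{6} — sig = [3:1]
  P = {0,1,3,6,9}:  v_{0} + v_{1} + v_{3} + v_{6} + v_{9} = v_{8} — sig = [5:1]
  P = {0,4,5,6,9}:  v_{0} + v_{4} + v_{5} + v_{6} + v_{9} = v_{2} — sig = [5:1]

Hence PRS(X_Σ) =
    [2:1]
    [2:1,1]
    [2:1,1]
    [2:1,1,1]
    [2:1,1,1]
    [2:1,1,2]
    [2:1,1,2]
    [2:1,1,2]
    [3:]
    [3:1]
    [5:1]
    [5:1]


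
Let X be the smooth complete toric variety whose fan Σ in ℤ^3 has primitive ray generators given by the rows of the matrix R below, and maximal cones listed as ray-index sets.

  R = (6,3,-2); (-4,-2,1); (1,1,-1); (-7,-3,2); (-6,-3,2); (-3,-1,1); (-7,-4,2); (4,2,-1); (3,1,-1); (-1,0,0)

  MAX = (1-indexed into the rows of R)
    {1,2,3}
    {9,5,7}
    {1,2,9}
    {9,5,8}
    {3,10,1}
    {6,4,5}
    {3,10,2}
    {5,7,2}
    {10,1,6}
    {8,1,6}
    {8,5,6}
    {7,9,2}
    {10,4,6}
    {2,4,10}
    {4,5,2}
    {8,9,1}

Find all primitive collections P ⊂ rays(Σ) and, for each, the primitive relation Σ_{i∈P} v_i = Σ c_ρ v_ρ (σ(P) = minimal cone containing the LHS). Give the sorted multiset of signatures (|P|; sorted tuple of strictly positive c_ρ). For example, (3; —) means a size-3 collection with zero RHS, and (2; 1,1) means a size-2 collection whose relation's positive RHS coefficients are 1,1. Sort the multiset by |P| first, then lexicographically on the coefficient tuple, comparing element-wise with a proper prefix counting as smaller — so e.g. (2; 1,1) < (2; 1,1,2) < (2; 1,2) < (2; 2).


Σ has 23 primitive collections:

  P={1,5}:  v_{1} + v_{5} = 0  ⟹  sig = (2; —)
  P={2,8}:  v_{2} + v_{8} = 0  ⟹  sig = (2; —)
  P={6,9}:  v_{6} + v_{9} = 0  ⟹  sig = (2; —)
  P={1,4}:  v_{1} + v_{4} = v_{10}  ⟹  sig = (2; 1)
  P={2,6}:  v_{2} + v_{6} = v_{4}  ⟹  sig = (2; 1)
  P={4,8}:  v_{4} + v_{8} = v_{6}  ⟹  sig = (2; 1)
  P={4,9}:  v_{4} + v_{9} = v_{2}  ⟹  sig = (2; 1)
  P={5,10}:  v_{5} + v_{10} = v_{4}  ⟹  sig = (2; 1)
  P={1,7}:  v_{1} + v_{7} = v_{2} + v_{9}  ⟹  sig = (2; 1,1)
  P={3,5}:  v_{3} + v_{5} = v_{2} + v_{10}  ⟹  sig = (2; 1,1)
  P={3,8}:  v_{3} + v_{8} = v_{1} + v_{10}  ⟹  sig = (2; 1,1)
  P={6,7}:  v_{6} + v_{7} = v_{2} + v_{5}  ⟹  sig = (2; 1,1)
  P={7,8}:  v_{7} + v_{8} = v_{5} + v_{9}  ⟹  sig = (2; 1,1)
  P={8,10}:  v_{8} + v_{10} = v_{1} + v_{6}  ⟹  sig = (2; 1,1)
  P={9,10}:  v_{9} + v_{10} = v_{1} + v_{2}  ⟹  sig = (2; 1,1)
  P={3,4}:  v_{3} + v_{4} = v_{2} + 2·v_{10}  ⟹  sig = (2; 1,2)
  P={4,7}:  v_{4} + v_{7} = 2·v_{2} + v_{5}  ⟹  sig = (2; 1,2)
  P={3,7}:  v_{3} + v_{7} = v_{1} + 3·v_{2}  ⟹  sig = (2; 1,3)
  P={3,6}:  v_{3} + v_{6} = 2·v_{10}  ⟹  sig = (2; 2)
  P={7,10}:  v_{7} + v_{10} = 2·v_{2}  ⟹  sig = (2; 2)
  P={3,9}:  v_{3} + v_{9} = 2·v_{1} + 2·v_{2}  ⟹  sig = (2; 2,2)
  P={1,2,10}:  v_{1} + v_{2} + v_{10} = v_{3}  ⟹  sig = (3; 1)
  P={2,5,9}:  v_{2} + v_{5} + v_{9} = v_{7}  ⟹  sig = (3; 1)

Hence PRS(X_Σ) =
    (2; —)
    (2; —)
    (2; —)
    (2; 1)
    (2; 1)
    (2; 1)
    (2; 1)
    (2; 1)
    (2; 1,1)
    (2; 1,1)
    (2; 1,1)
    (2; 1,1)
    (2; 1,1)
    (2; 1,1)
    (2; 1,1)
    (2; 1,2)
    (2; 1,2)
    (2; 1,3)
    (2; 2)
    (2; 2)
    (2; 2,2)
    (3; 1)
    (3; 1)


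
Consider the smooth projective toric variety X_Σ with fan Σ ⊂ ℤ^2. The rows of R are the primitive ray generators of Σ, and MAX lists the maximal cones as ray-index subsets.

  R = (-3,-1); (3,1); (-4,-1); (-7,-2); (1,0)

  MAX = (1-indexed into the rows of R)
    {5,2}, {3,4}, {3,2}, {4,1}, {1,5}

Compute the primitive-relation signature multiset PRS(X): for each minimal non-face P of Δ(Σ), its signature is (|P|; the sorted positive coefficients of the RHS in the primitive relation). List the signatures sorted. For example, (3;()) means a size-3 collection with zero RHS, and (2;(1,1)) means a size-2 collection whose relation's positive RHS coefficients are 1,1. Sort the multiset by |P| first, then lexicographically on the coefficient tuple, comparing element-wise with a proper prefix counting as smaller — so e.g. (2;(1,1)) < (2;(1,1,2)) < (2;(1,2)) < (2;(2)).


5 collections generate NE(X_Σ); each relation:

  {1,2}:  v_{1} + v_{2} = 0 — sig = (2;())
  {1,3}:  v_{1} + v_{3} = v_{4} — sig = (2;(1))
  {2,4}:  v_{2} + v_{4} = v_{3} — sig = (2;(1))
  {3,5}:  v_{3} + v_{5} = v_{1} — sig = (2;(1))
  {4,5}:  v_{4} + v_{5} = 2·v_{1} — sig = (2;(2))

Sorted signature multiset PRS(X):
[(2;()), (2;(1)), (2;(1)), (2;(1)), (2;(2))]


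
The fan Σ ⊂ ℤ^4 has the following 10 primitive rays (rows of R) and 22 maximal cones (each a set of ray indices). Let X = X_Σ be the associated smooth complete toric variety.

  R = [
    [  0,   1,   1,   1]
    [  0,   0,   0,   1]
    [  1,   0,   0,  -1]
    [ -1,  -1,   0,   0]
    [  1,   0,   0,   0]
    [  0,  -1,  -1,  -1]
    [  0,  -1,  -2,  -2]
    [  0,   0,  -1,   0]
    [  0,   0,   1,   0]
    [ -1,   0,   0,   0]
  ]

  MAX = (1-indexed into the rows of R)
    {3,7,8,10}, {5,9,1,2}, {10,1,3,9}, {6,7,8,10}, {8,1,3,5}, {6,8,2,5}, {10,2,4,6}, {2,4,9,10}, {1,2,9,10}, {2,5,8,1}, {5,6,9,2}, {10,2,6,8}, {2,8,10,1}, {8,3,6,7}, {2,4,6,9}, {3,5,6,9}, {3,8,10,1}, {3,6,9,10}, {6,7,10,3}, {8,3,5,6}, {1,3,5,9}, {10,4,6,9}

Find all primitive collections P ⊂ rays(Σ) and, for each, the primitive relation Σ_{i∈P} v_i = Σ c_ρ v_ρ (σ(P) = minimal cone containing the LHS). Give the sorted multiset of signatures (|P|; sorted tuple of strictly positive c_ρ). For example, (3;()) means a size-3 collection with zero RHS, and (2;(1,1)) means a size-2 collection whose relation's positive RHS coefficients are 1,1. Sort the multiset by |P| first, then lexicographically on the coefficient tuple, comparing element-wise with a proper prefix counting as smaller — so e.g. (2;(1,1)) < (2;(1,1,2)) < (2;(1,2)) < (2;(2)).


15 minimal non-faces of Δ(Σ) (on 10 rays):

  P = {1,6}:  v_{1} + v_{6} = 0 — sig = (2;())
  P = {5,10}:  v_{5} + v_{10} = 0 — sig = (2;())
  P = {8,9}:  v_{8} + v_{9} = 0 — sig = (2;())
  P = {2,3}:  v_{2} + v_{3} = v_{5} — sig = (2;(1))
  P = {2,7}:  v_{2} + v_{7} = v_{6} + v_{8} — sig = (2;(1,1))
  P = {3,4}:  v_{3} + v_{4} = v_{6} + v_{9} — sig = (2;(1,1))
  P = {1,4}:  v_{1} + v_{4} = v_{2} + v_{9} + v_{10} — sig = (2;(1,1,1))
  P = {1,7}:  v_{1} + v_{7} = v_{3} + v_{8} + v_{10} — sig = (2;(1,1,1))
  P = {4,5}:  v_{4} + v_{5} = v_{2} + v_{6} + v_{9} — sig = (2;(1,1,1))
  P = {4,8}:  v_{4} + v_{8} = v_{2} + v_{6} + v_{10} — sig = (2;(1,1,1))
  P = {5,7}:  v_{5} + v_{7} = v_{3} + v_{6} + v_{8} — sig = (2;(1,1,1))
  P = {7,9}:  v_{7} + v_{9} = v_{3} + v_{6} + v_{10} — sig = (2;(1,1,1))
  P = {4,7}:  v_{4} + v_{7} = 2·v_{6} + v_{10} — sig = (2;(1,2))
  P = {2,6,9,10}:  v_{2} + v_{6} + v_{9} + v_{10} = v_{4} — sig = (4;(1))
  P = {3,6,8,10}:  v_{3} + v_{6} + v_{8} + v_{10} = v_{7} — sig = (4;(1))

Sorted signature multiset PRS(X):
{ (2;()) ×3,  (2;(1)),  (2;(1,1)) ×2,  (2;(1,1,1)) ×6,  (2;(1,2)),  (4;(1)) ×2 }


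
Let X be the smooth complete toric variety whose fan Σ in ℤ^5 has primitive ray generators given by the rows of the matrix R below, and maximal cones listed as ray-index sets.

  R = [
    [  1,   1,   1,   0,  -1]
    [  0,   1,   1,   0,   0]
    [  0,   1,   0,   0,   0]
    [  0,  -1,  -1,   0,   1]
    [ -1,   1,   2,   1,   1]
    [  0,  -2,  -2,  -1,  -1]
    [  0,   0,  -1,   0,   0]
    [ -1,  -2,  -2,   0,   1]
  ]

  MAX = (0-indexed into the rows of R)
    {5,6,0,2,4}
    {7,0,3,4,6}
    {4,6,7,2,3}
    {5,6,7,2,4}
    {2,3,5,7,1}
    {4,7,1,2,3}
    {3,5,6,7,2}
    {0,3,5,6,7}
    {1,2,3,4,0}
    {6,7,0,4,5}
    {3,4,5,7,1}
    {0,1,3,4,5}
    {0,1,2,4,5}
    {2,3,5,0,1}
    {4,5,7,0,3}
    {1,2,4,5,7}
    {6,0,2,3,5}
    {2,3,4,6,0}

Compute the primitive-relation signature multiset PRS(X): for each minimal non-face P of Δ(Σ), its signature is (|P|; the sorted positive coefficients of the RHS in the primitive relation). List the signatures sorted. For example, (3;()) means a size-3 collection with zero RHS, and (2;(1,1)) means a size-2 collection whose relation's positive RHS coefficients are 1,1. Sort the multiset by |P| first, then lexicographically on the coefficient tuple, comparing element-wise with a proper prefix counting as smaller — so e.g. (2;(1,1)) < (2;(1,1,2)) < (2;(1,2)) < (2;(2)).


5 minimal non-faces of Δ(Σ) (on 8 rays):

  • {1,6}:  v_{1} + v_{6} = v_{2}  ⟹  sig = (2;(1))
  • {0,1,7}:  v_{0} + v_{1} + v_{7} = 0  ⟹  sig = (3;())
  • {0,2,7}:  v_{0} + v_{2} + v_{7} = v_{6}  ⟹  sig = (3;(1))
  • {3,4,5,6}:  v_{3} + v_{4} + v_{5} + v_{6} = v_{7}  ⟹  sig = (4;(1))
  • {2,3,4,5}:  v_{2} + v_{3} + v_{4} + v_{5} = v_{1} + v_{7}  ⟹  sig = (4;(1,1))

Sorted signature multiset PRS(X):
{ (2;(1)),  (3;()),  (3;(1)),  (4;(1)),  (4;(1,1)) }


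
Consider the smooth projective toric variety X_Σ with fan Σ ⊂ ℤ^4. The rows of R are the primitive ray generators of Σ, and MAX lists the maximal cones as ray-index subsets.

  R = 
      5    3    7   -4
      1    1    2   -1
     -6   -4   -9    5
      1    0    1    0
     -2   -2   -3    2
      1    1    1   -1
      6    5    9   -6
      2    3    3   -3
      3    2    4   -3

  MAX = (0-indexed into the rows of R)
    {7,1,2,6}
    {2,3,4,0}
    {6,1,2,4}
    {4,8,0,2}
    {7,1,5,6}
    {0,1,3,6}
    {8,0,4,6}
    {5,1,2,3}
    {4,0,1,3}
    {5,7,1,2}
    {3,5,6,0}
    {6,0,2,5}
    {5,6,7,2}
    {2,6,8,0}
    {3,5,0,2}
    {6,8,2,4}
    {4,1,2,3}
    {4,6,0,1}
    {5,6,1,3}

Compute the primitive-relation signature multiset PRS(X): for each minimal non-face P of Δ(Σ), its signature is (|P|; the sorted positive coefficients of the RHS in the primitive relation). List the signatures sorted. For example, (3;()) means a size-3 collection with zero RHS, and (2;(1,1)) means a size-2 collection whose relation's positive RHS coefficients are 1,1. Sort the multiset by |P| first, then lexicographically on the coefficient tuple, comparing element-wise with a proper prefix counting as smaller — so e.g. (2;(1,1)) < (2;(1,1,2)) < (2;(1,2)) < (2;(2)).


Σ has 14 primitive collections:

  • {0,7}:  v_{0} + v_{7} = v_{5} + v_{6} ; sig = (2;(1,1))
  • {1,8}:  v_{1} + v_{8} = v_{4} + v_{6} ; sig = (2;(1,1))
  • {4,5}:  v_{4} + v_{5} = v_{0} + v_{2} ; sig = (2;(1,1))
  • {4,7}:  v_{4} + v_{7} = v_{2} + v_{6} ; sig = (2;(1,1))
  • {3,7}:  v_{3} + v_{7} = v_{1} + 2·v_{5} ; sig = (2;(1,2))
  • {3,8}:  v_{3} + v_{8} = 2·v_{0} + v_{2} ; sig = (2;(1,2))
  • {5,8}:  v_{5} + v_{8} = 2·v_{0} + 2·v_{2} + v_{6} ; sig = (2;(1,2,2))
  • {7,8}:  v_{7} + v_{8} = v_{0} + 2·v_{2} + 2·v_{6} ; sig = (2;(1,2,2))
  • {0,1,2}:  v_{0} + v_{1} + v_{2} = 0 ; sig = (3;())
  • {2,3,6}:  v_{2} + v_{3} + v_{6} = v_{5} ; sig = (3;(1))
  • {3,4,6}:  v_{3} + v_{4} + v_{6} = v_{0} ; sig = (3;(1))
  • {0,1,5}:  v_{0} + v_{1} + v_{5} = v_{3} + v_{6} ; sig = (3;(1,1))
  • {0,2,4,6}:  v_{0} + v_{2} + v_{4} + v_{6} = v_{8} ; sig = (4;(1))
  • {1,2,5,6}:  v_{1} + v_{2} + v_{5} + v_{6} = v_{7} ; sig = (4;(1))

Hence PRS(X_Σ) =
    (2;(1,1))
    (2;(1,1))
    (2;(1,1))
    (2;(1,1))
    (2;(1,2))
    (2;(1,2))
    (2;(1,2,2))
    (2;(1,2,2))
    (3;())
    (3;(1))
    (3;(1))
    (3;(1,1))
    (4;(1))
    (4;(1))


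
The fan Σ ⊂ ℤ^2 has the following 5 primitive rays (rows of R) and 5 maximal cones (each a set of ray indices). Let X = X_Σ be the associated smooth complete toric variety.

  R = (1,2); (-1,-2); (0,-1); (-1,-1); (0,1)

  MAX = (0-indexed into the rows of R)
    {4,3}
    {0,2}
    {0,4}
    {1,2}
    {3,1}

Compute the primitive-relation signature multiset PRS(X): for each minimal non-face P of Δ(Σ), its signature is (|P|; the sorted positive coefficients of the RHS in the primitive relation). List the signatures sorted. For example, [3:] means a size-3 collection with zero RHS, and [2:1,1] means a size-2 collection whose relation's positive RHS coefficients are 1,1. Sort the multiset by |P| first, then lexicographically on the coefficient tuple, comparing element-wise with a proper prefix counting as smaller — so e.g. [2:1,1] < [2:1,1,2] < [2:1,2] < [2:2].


5 minimal non-faces of Δ(Σ) (on 5 rays):

  {0,1}:  v_{0} + v_{1} = 0  →  sig = [2:]
  {2,4}:  v_{2} + v_{4} = 0  →  sig = [2:]
  {0,3}:  v_{0} + v_{3} = v_{4}  →  sig = [2:1]
  {1,4}:  v_{1} + v_{4} = v_{3}  →  sig = [2:1]
  {2,3}:  v_{2} + v_{3} = v_{1}  →  sig = [2:1]

Signatures (|P|; sorted positive RHS coefficients), sorted:
    [2:]
    [2:]
    [2:1]
    [2:1]
    [2:1]


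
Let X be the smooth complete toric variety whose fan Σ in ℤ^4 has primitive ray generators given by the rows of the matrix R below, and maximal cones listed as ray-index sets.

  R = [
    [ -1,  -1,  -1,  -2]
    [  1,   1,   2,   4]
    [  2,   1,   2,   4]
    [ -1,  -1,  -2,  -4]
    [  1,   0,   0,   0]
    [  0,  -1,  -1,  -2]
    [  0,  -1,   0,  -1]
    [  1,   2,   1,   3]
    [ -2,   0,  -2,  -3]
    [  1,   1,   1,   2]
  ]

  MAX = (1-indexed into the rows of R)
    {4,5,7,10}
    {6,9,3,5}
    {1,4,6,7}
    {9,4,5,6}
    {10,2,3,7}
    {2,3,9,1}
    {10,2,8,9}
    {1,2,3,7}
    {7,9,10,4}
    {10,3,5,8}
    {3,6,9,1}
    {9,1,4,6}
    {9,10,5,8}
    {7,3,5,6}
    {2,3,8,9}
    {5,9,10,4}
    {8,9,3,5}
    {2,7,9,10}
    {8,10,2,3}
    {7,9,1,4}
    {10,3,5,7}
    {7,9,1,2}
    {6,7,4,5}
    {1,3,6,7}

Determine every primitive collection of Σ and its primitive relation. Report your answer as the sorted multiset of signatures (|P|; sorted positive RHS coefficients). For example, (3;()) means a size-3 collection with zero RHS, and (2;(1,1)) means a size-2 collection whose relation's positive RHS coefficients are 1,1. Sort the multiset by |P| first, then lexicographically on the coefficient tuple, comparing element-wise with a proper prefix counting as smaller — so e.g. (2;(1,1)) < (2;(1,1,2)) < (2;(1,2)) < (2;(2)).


15 minimal non-faces of Δ(Σ) (on 10 rays):

  P = {1,10}:  v_{1} + v_{10} = 0 ; sig = (2;())
  P = {2,4}:  v_{2} + v_{4} = 0 ; sig = (2;())
  P = {1,5}:  v_{1} + v_{5} = v_{6} ; sig = (2;(1))
  P = {2,5}:  v_{2} + v_{5} = v_{3} ; sig = (2;(1))
  P = {3,4}:  v_{3} + v_{4} = v_{5} ; sig = (2;(1))
  P = {6,10}:  v_{6} + v_{10} = v_{5} ; sig = (2;(1))
  P = {7,8}:  v_{7} + v_{8} = v_{10} ; sig = (2;(1))
  P = {1,8}:  v_{1} + v_{8} = v_{3} + v_{9} ; sig = (2;(1,1))
  P = {2,6}:  v_{2} + v_{6} = v_{1} + v_{3} ; sig = (2;(1,1))
  P = {4,8}:  v_{4} + v_{8} = v_{5} + v_{9} + v_{10} ; sig = (2;(1,1,1))
  P = {6,8}:  v_{6} + v_{8} = v_{3} + v_{5} + v_{9} ; sig = (2;(1,1,1))
  P = {3,7,9}:  v_{3} + v_{7} + v_{9} = 0 ; sig = (3;())
  P = {3,9,10}:  v_{3} + v_{9} + v_{10} = v_{8} ; sig = (3;(1))
  P = {5,7,9}:  v_{5} + v_{7} + v_{9} = v_{4} ; sig = (3;(1))
  P = {6,7,9}:  v_{6} + v_{7} + v_{9} = v_{1} + v_{4} ; sig = (3;(1,1))

Sorted signature multiset PRS(X):
    |P|=2: 11 collections, coeffs (), (), (1), (1), (1), (1), (1), (1,1), (1,1), (1,1,1), (1,1,1)
    |P|=3: 4 collections, coeffs (), (1), (1), (1,1)


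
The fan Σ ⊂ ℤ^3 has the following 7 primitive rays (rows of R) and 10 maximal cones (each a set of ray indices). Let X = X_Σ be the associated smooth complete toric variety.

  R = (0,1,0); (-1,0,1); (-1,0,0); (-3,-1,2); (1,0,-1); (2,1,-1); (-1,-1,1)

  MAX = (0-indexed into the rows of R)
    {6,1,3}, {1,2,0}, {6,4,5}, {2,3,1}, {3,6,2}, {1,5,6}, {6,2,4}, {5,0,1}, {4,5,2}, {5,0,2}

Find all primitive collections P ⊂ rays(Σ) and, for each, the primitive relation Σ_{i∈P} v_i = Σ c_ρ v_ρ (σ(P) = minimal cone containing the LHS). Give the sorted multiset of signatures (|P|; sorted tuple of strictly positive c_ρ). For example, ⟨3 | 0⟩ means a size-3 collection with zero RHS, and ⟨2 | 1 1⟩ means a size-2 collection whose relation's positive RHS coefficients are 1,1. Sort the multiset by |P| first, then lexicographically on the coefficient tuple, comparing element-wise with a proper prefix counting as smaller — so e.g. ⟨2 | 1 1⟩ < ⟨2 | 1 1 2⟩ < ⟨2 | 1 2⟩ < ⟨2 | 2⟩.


Minimal non-faces — 9 found among 7 rays, 10 max cones:

  P={1,4}:  v_{1} + v_{4} = 0 ; sig = ⟨2 | 0⟩
  P={0,6}:  v_{0} + v_{6} = v_{1} ; sig = ⟨2 | 1⟩
  P={3,5}:  v_{3} + v_{5} = v_{1} ; sig = ⟨2 | 1⟩
  P={0,4}:  v_{0} + v_{4} = v_{2} + v_{5} ; sig = ⟨2 | 1 1⟩
  P={3,4}:  v_{3} + v_{4} = v_{2} + v_{6} ; sig = ⟨2 | 1 1⟩
  P={0,3}:  v_{0} + v_{3} = 2·v_{1} + v_{2} ; sig = ⟨2 | 1 2⟩
  P={2,5,6}:  v_{2} + v_{5} + v_{6} = 0 ; sig = ⟨3 | 0⟩
  P={1,2,5}:  v_{1} + v_{2} + v_{5} = v_{0} ; sig = ⟨3 | 1⟩
  P={1,2,6}:  v_{1} + v_{2} + v_{6} = v_{3} ; sig = ⟨3 | 1⟩

Sorted signature multiset PRS(X):
    |P|=2: 6 collections, coeffs (), (1), (1), (1,1), (1,1), (1,2)
    |P|=3: 3 collections, coeffs (), (1), (1)


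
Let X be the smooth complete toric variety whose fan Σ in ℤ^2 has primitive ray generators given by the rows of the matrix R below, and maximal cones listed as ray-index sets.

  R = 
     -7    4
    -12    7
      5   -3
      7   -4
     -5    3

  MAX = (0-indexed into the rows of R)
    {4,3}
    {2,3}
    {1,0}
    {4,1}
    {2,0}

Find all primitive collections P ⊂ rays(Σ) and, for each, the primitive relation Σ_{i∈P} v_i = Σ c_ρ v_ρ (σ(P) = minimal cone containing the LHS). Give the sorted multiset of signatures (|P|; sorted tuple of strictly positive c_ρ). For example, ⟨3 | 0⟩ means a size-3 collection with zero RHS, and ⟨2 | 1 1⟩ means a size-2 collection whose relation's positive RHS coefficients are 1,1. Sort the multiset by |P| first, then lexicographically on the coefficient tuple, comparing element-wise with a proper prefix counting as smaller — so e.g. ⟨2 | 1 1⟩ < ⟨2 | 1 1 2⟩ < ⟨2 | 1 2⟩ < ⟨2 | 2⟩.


5 minimal non-faces of Δ(Σ) (on 5 rays):

  {0,3}:  v_{0} + v_{3} = 0 — sig = ⟨2 | 0⟩
  {2,4}:  v_{2} + v_{4} = 0 — sig = ⟨2 | 0⟩
  {0,4}:  v_{0} + v_{4} = v_{1} — sig = ⟨2 | 1⟩
  {1,2}:  v_{1} + v_{2} = v_{0} — sig = ⟨2 | 1⟩
  {1,3}:  v_{1} + v_{3} = v_{4} — sig = ⟨2 | 1⟩

Sorted signature multiset PRS(X):
    ⟨2 | 0⟩
    ⟨2 | 0⟩
    ⟨2 | 1⟩
    ⟨2 | 1⟩
    ⟨2 | 1⟩


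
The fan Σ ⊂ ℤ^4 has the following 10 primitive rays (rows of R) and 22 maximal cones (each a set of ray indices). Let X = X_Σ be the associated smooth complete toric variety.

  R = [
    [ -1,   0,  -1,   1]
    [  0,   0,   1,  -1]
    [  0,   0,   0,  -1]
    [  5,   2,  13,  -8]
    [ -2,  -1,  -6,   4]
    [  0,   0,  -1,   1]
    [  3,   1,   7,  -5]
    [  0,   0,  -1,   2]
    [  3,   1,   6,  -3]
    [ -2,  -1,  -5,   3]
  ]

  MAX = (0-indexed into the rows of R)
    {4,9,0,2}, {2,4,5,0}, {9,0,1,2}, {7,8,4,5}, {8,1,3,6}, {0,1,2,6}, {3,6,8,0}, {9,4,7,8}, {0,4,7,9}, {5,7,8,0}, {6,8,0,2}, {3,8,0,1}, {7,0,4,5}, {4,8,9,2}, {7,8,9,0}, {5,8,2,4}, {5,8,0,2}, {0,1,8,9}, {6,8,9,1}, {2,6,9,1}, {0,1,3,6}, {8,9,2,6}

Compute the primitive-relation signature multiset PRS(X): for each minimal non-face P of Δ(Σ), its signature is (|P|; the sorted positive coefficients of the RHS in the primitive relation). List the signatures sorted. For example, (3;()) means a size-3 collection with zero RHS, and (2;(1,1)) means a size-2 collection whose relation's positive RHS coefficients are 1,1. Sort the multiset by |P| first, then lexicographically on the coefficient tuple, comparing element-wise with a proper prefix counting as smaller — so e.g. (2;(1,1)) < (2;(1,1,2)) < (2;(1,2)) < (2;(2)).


Σ has 18 primitive collections:

  • {1,5}:  v_{1} + v_{5} = 0 ; sig = (2;())
  • {1,4}:  v_{1} + v_{4} = v_{9} ; sig = (2;(1))
  • {2,7}:  v_{2} + v_{7} = v_{5} ; sig = (2;(1))
  • {5,9}:  v_{5} + v_{9} = v_{4} ; sig = (2;(1))
  • {6,7}:  v_{6} + v_{7} = v_{8} ; sig = (2;(1))
  • {3,4}:  v_{3} + v_{4} = v_{1} + v_{8} ; sig = (2;(1,1))
  • {5,6}:  v_{5} + v_{6} = v_{2} + v_{8} ; sig = (2;(1,1))
  • {1,7}:  v_{1} + v_{7} = v_{0} + v_{8} + v_{9} ; sig = (2;(1,1,1))
  • {3,5}:  v_{3} + v_{5} = v_{0} + v_{6} + v_{8} ; sig = (2;(1,1,1))
  • {4,6}:  v_{4} + v_{6} = v_{2} + v_{8} + v_{9} ; sig = (2;(1,1,1))
  • {3,7}:  v_{3} + v_{7} = v_{0} + v_{1} + 2·v_{8} ; sig = (2;(1,1,2))
  • {2,3}:  v_{2} + v_{3} = v_{0} + 2·v_{6} ; sig = (2;(1,2))
  • {3,9}:  v_{3} + v_{9} = 2·v_{1} + v_{8} ; sig = (2;(1,2))
  • {0,4,8}:  v_{0} + v_{4} + v_{8} = v_{7} ; sig = (3;(1))
  • {0,6,9}:  v_{0} + v_{6} + v_{9} = v_{1} ; sig = (3;(1))
  • {1,2,8}:  v_{1} + v_{2} + v_{8} = v_{6} ; sig = (3;(1))
  • {0,2,8,9}:  v_{0} + v_{2} + v_{8} + v_{9} = 0 ; sig = (4;())
  • {0,1,6,8}:  v_{0} + v_{1} + v_{6} + v_{8} = v_{3} ; sig = (4;(1))

so the primitive-relation signature multiset is
    |P|=2: 13 collections, coeffs (), (1), (1), (1), (1), (1,1), (1,1), (1,1,1), (1,1,1), (1,1,1), (1,1,2), (1,2), (1,2)
    |P|=3: 3 collections, coeffs (1), (1), (1)
    |P|=4: 2 collections, coeffs (), (1)
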